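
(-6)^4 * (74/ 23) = 95904/ 23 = 4169.74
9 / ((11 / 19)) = 171 / 11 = 15.55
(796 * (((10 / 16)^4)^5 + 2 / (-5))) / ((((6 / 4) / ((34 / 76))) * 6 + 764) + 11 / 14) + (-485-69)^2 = 13771162532639994453164156711 / 44869543231477346467840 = 306915.59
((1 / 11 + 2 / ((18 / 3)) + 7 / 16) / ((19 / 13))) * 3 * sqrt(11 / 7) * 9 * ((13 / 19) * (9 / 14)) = 889785 * sqrt(77) / 889504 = 8.78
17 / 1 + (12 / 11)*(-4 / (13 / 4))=2239 / 143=15.66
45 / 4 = 11.25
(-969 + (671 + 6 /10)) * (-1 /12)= 24.78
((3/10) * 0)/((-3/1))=0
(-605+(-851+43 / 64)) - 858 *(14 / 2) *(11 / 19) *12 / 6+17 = -10205455 / 1216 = -8392.64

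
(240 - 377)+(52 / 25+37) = -2448 / 25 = -97.92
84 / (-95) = -84 / 95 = -0.88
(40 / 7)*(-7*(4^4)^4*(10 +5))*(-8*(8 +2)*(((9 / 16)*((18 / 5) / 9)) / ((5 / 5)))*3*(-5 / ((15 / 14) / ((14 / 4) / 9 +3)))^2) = 313238836844953600 / 9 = 34804315204994844.44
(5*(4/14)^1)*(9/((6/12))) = 180/7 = 25.71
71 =71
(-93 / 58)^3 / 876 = -268119 / 56972704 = -0.00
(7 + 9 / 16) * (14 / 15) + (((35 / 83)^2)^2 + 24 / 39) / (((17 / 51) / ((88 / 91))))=60199139374561 / 6737183249160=8.94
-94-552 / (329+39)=-191 / 2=-95.50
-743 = -743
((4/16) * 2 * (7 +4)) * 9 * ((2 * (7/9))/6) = 77/6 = 12.83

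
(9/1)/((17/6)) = 3.18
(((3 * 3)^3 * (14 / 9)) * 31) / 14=2511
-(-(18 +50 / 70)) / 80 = 131 / 560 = 0.23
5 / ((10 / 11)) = 11 / 2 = 5.50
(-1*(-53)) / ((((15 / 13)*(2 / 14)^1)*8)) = 4823 / 120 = 40.19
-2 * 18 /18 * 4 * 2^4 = -128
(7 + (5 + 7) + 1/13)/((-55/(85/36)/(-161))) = 169694/1287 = 131.85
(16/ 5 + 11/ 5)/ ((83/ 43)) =1161/ 415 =2.80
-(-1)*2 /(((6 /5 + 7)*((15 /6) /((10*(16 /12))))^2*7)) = 2560 /2583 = 0.99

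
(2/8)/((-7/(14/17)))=-1/34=-0.03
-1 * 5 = -5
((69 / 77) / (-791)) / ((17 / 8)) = -552 / 1035419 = -0.00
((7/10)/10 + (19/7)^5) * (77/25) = 2725003039/6002500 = 453.98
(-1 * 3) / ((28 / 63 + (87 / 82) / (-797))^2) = -15.28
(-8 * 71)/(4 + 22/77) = -1988/15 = -132.53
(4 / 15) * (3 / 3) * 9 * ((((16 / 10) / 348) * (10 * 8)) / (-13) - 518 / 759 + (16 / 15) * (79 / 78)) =6345016 / 7153575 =0.89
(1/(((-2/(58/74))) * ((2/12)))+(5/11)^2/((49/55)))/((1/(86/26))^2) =-78153532/3370367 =-23.19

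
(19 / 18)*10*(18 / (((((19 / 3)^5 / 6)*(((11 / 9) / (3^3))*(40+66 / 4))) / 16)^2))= 1285368201584640 / 498568304765746171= 0.00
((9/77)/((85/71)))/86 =639/562870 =0.00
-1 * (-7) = 7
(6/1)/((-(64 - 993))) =6/929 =0.01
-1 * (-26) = 26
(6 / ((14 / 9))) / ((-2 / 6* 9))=-9 / 7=-1.29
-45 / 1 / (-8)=45 / 8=5.62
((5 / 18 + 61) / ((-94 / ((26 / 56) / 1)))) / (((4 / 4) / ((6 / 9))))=-14339 / 71064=-0.20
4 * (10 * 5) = 200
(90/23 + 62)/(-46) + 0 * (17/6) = -758/529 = -1.43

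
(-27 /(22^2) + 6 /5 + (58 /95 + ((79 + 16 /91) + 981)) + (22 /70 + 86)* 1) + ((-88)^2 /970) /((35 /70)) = 472513382661 /405865460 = 1164.21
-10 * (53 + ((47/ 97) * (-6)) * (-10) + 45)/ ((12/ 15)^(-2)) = -394432/ 485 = -813.26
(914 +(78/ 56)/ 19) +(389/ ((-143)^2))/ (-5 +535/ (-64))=23551738513/ 25765740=914.07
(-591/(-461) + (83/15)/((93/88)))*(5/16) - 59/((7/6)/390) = -284084885117/14405328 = -19720.82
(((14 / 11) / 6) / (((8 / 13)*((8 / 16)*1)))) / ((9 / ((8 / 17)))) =182 / 5049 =0.04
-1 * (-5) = 5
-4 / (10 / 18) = -36 / 5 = -7.20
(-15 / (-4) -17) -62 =-301 / 4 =-75.25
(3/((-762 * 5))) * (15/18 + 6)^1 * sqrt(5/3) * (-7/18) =287 * sqrt(15)/411480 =0.00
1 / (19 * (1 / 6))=0.32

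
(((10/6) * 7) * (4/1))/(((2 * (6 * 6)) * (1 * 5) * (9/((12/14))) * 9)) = 1/729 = 0.00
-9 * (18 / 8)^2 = -729 / 16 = -45.56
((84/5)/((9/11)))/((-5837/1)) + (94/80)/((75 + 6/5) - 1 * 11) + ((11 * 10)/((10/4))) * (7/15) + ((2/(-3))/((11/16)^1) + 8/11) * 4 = 49175938319/2511777840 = 19.58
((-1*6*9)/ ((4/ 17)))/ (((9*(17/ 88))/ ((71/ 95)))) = -9372/ 95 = -98.65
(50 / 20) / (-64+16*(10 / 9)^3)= -3645 / 61312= -0.06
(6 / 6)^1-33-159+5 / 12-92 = -3391 / 12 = -282.58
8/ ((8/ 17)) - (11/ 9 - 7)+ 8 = 277/ 9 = 30.78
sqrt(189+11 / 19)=sqrt(68438) / 19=13.77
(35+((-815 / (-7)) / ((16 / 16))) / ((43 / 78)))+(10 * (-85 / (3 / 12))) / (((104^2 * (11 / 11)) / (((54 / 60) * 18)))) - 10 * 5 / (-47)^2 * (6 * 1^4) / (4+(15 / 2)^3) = 738438074172425 / 3062746389976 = 241.10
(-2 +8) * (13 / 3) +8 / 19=502 / 19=26.42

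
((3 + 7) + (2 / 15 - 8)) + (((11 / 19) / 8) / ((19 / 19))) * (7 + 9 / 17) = 12976 / 4845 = 2.68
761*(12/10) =4566/5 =913.20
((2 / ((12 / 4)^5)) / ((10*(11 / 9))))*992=992 / 1485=0.67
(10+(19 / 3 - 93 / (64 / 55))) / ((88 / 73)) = -891257 / 16896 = -52.75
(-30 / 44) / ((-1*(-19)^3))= -15 / 150898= -0.00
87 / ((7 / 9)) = 783 / 7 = 111.86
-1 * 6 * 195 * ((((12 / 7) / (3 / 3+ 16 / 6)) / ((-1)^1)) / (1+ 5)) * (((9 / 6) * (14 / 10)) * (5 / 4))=5265 / 22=239.32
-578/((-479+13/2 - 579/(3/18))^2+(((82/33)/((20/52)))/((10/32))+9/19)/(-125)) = -4530075000/122067981558419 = -0.00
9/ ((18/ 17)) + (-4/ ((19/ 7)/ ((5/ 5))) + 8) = 571/ 38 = 15.03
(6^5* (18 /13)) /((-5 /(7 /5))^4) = 336063168 /5078125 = 66.18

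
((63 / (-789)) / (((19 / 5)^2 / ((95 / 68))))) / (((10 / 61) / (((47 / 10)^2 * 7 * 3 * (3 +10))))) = -772516017 / 2718368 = -284.18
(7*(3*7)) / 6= 49 / 2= 24.50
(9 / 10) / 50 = 9 / 500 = 0.02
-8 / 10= -4 / 5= -0.80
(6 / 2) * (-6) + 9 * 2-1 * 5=-5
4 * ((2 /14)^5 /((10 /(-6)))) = -12 /84035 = -0.00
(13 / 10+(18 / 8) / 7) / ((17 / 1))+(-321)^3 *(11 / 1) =-865933894753 / 2380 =-363837770.90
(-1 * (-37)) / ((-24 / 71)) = -2627 / 24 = -109.46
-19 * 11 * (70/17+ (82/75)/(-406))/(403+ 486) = -222596077/230095425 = -0.97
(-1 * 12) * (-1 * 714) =8568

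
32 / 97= 0.33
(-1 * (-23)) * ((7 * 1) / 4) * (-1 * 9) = -1449 / 4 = -362.25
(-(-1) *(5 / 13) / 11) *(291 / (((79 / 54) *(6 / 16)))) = 209520 / 11297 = 18.55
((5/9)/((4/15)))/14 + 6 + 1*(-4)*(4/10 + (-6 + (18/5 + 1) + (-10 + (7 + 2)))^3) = 1256741/21000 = 59.84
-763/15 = -50.87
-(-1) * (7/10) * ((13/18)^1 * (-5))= -2.53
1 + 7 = 8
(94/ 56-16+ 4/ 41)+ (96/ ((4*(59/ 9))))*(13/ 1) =2260173/ 67732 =33.37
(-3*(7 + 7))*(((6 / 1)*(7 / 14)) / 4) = -63 / 2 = -31.50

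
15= 15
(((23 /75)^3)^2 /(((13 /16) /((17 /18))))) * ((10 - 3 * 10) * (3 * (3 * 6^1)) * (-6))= 322126094464 /51416015625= 6.27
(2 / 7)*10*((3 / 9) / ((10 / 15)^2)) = 15 / 7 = 2.14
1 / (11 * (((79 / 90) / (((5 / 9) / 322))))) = 25 / 139909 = 0.00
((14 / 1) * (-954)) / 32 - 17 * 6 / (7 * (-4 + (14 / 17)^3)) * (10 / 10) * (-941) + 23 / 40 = -4401.05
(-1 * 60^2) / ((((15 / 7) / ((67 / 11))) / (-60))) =6753600 / 11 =613963.64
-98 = -98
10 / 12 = 5 / 6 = 0.83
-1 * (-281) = 281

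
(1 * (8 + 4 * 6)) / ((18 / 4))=64 / 9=7.11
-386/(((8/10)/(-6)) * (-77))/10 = -579/154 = -3.76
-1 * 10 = -10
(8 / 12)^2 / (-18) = -0.02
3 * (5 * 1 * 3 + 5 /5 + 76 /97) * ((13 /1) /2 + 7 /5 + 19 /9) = 733414 /1455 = 504.06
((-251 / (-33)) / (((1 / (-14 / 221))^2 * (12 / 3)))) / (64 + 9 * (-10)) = -12299 / 41905578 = -0.00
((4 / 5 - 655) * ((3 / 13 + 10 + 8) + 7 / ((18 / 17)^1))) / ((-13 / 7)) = 133100261 / 15210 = 8750.84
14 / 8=7 / 4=1.75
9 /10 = 0.90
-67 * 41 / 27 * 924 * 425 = -359582300 / 9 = -39953588.89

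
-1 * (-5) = 5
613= 613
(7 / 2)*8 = 28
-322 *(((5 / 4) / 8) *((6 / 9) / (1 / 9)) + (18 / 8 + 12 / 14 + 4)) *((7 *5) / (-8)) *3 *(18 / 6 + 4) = 15231405 / 64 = 237990.70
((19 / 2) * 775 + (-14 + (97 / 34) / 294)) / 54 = 73455703 / 539784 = 136.08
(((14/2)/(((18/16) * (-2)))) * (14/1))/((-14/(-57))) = -532/3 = -177.33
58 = 58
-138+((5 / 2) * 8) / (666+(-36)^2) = -135368 / 981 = -137.99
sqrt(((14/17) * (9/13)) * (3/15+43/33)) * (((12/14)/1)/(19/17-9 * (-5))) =3 * sqrt(7912905)/490490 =0.02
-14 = -14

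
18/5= 3.60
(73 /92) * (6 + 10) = 292 /23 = 12.70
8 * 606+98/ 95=460658/ 95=4849.03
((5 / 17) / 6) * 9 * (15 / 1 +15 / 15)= 120 / 17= 7.06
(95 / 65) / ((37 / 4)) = 76 / 481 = 0.16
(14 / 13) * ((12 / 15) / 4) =14 / 65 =0.22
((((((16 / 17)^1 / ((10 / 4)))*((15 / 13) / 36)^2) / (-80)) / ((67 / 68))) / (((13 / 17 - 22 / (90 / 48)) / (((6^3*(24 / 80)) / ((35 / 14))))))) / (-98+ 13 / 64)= -117504 / 991126138145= -0.00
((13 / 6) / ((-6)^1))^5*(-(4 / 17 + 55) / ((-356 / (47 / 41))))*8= -0.01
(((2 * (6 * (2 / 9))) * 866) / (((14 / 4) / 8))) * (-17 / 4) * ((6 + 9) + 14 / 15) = -112593856 / 315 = -357440.81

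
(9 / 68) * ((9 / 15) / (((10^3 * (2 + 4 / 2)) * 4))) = 27 / 5440000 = 0.00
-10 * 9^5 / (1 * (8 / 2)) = -295245 / 2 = -147622.50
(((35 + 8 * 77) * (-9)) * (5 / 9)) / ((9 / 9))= -3255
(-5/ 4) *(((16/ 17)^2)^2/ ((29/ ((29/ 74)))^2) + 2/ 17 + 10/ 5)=-302685845/ 114340249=-2.65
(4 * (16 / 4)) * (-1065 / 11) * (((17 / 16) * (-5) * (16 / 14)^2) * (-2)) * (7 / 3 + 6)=-96560000 / 539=-179146.57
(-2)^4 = 16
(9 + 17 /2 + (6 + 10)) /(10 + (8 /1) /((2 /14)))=0.51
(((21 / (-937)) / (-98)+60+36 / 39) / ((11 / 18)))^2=8743270114757025 / 879725815969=9938.63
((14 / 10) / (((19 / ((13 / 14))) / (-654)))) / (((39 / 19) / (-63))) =6867 / 5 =1373.40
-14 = -14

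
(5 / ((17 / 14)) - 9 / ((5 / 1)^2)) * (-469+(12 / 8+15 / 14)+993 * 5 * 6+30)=13125743 / 119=110300.36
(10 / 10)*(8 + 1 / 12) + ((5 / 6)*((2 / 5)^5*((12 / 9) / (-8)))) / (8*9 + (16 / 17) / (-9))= 83359171 / 10312500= 8.08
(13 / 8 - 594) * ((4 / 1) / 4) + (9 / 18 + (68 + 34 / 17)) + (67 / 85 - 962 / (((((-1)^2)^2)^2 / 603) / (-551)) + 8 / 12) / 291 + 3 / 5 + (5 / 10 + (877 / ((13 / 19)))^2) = 274969943244913 / 100325160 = 2740787.49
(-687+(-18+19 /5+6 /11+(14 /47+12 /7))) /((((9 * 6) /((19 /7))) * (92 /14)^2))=-40032791 /49228740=-0.81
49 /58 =0.84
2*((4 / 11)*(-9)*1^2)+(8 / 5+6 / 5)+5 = 69 / 55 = 1.25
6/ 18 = 1/ 3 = 0.33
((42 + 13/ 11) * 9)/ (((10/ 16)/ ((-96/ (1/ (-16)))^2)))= 16137584640/ 11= 1467053149.09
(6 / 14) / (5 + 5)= 3 / 70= 0.04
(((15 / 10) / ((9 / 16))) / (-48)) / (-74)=1 / 1332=0.00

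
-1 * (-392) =392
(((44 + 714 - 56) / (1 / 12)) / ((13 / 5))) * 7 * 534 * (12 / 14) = 10380960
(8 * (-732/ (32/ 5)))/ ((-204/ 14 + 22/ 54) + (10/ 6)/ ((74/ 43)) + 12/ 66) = 140769090/ 2002111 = 70.31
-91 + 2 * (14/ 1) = -63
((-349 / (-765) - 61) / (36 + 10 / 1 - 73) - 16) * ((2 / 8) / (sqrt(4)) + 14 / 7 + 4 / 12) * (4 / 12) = -4191419 / 371790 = -11.27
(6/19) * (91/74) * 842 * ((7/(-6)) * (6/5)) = -1609062/3515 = -457.77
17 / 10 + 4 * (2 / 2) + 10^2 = 1057 / 10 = 105.70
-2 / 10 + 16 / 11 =69 / 55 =1.25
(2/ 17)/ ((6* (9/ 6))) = 2/ 153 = 0.01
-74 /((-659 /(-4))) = -296 /659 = -0.45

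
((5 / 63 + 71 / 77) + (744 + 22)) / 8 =95.88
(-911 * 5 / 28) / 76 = -4555 / 2128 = -2.14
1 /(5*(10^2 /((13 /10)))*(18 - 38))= -13 /100000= -0.00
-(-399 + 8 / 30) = 5981 / 15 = 398.73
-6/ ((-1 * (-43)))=-6/ 43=-0.14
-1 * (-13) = 13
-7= -7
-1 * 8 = -8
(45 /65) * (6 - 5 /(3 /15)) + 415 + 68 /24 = 31565 /78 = 404.68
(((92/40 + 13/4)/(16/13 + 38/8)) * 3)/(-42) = -1443/21770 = -0.07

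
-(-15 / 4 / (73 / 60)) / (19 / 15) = 3375 / 1387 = 2.43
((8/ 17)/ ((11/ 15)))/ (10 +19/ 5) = 0.05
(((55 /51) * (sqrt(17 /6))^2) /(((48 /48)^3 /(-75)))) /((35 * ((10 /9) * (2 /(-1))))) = 165 /56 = 2.95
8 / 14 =4 / 7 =0.57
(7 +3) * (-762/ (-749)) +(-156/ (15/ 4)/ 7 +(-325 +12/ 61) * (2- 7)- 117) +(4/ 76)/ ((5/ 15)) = 6560185371/ 4340455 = 1511.40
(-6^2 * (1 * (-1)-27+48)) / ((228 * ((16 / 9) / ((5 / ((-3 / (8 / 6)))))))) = 3.95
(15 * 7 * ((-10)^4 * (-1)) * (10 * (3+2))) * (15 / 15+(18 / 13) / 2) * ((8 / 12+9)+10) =-22715000000 / 13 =-1747307692.31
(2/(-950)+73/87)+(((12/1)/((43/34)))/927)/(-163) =24968137676/29833633275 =0.84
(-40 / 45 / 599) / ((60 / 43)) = -86 / 80865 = -0.00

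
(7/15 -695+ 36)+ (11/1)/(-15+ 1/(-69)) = -10244993/15540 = -659.27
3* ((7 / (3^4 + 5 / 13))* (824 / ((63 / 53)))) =283868 / 1587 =178.87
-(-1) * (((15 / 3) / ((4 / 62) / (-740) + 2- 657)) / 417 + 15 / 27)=5221259395 / 9398576601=0.56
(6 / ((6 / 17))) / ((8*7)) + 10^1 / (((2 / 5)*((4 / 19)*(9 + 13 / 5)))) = 8559 / 812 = 10.54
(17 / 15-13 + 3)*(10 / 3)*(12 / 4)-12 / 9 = -90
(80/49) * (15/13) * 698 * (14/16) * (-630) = -9423000/13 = -724846.15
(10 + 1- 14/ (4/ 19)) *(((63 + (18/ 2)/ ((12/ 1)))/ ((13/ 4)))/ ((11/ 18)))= -1781.43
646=646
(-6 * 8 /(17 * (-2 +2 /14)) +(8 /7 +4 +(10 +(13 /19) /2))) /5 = 199935 /58786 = 3.40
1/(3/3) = 1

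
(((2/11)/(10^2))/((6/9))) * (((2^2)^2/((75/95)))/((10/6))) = 228/6875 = 0.03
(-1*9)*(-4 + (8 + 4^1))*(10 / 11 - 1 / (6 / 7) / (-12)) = -797 / 11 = -72.45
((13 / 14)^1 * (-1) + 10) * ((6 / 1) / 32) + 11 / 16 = 535 / 224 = 2.39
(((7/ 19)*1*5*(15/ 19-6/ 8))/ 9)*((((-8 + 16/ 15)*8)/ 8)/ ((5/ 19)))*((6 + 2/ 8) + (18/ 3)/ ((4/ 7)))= -6097/ 1710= -3.57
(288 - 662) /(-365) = 374 /365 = 1.02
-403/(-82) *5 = 2015/82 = 24.57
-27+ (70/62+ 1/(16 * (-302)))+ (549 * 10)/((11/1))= 779729835/1647712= 473.22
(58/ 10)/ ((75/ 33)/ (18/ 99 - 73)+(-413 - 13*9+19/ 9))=-23229/ 2114320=-0.01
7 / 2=3.50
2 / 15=0.13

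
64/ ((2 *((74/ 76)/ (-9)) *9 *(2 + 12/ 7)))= -4256/ 481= -8.85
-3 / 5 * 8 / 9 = -8 / 15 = -0.53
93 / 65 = 1.43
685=685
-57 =-57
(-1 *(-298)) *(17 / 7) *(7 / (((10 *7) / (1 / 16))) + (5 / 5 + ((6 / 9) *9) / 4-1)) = 610453 / 560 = 1090.09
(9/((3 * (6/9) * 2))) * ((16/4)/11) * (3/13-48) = -39.08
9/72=1/8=0.12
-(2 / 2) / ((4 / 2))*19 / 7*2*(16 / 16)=-19 / 7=-2.71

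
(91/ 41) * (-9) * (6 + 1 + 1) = -6552/ 41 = -159.80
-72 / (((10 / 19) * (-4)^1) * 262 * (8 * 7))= 171 / 73360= 0.00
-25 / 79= -0.32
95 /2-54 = -13 /2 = -6.50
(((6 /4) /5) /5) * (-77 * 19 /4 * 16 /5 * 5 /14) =-627 /25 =-25.08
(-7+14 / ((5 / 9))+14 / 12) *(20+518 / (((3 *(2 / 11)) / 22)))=18225389 / 45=405008.64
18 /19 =0.95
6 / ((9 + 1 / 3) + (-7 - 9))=-9 / 10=-0.90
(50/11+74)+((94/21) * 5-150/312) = 1206553/12012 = 100.45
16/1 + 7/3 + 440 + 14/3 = 463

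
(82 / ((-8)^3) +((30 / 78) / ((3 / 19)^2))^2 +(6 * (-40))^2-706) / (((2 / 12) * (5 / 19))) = 3804026412493 / 2920320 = 1302606.02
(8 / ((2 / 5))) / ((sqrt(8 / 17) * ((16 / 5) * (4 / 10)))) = 125 * sqrt(34) / 32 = 22.78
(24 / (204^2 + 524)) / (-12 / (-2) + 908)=3 / 4814495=0.00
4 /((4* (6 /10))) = 5 /3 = 1.67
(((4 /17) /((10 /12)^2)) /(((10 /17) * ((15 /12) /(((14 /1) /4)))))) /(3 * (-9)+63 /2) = 224 /625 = 0.36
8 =8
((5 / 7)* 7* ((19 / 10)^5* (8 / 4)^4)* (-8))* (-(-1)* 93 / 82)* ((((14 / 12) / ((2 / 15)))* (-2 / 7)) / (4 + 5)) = 76759069 / 15375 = 4992.46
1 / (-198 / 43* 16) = -43 / 3168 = -0.01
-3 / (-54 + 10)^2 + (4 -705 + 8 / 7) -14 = -9674213 / 13552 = -713.86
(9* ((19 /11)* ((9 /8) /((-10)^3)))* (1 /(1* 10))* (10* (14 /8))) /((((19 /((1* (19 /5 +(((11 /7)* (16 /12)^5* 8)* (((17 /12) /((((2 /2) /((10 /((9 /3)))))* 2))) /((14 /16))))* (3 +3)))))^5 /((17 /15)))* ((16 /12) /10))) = -1466243078496581872843206638636598731173483 /29408445413068946637132858600000000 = -49857891.43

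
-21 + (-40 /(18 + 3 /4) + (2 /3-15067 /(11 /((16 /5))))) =-726923 /165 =-4405.59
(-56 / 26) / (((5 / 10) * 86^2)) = -14 / 24037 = -0.00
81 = 81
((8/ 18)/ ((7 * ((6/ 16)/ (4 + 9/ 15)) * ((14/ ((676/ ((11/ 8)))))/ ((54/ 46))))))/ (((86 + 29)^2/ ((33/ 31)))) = 0.00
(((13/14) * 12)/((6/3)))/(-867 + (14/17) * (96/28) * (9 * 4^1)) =-221/30359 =-0.01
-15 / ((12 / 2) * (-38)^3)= 5 / 109744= 0.00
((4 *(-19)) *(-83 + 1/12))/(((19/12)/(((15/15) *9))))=35820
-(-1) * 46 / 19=46 / 19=2.42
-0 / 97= 0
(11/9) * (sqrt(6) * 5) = 55 * sqrt(6)/9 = 14.97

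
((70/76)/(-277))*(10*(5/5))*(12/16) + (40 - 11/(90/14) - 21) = 16354831/947340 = 17.26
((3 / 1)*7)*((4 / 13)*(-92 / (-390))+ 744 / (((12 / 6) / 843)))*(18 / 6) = 16694286924 / 845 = 19756552.57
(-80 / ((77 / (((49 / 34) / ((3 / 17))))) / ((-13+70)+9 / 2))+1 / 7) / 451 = -40169 / 34727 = -1.16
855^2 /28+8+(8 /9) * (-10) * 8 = 6563321 /252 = 26044.92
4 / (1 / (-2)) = -8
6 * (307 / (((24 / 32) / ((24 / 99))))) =19648 / 33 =595.39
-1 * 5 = -5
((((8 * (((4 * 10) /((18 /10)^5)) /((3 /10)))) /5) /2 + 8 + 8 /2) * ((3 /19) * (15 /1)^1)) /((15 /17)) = 53137988 /1121931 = 47.36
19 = 19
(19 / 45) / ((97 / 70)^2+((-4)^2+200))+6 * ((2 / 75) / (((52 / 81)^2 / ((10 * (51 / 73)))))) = 2.71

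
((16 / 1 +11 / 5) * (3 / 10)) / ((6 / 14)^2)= 4459 / 150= 29.73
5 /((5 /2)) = 2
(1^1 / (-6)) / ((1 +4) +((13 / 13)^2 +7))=-1 / 78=-0.01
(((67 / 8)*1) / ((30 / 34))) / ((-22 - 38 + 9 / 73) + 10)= -83147 / 436920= -0.19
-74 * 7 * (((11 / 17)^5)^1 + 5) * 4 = -15043416192 / 1419857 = -10595.02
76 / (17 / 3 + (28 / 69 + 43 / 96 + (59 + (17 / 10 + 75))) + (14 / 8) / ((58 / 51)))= 8110720 / 15341979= 0.53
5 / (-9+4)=-1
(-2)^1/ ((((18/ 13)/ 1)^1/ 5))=-65/ 9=-7.22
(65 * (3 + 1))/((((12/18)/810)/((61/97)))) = 19269900/97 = 198658.76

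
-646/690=-323/345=-0.94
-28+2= -26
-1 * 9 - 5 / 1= -14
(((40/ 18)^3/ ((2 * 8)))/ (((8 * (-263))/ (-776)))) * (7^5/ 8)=531.45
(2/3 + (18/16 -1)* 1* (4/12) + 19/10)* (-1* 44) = -3443/30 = -114.77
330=330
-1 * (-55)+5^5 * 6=18805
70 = 70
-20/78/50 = -1/195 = -0.01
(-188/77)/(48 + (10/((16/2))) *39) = -752/29799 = -0.03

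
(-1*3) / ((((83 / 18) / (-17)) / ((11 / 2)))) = 5049 / 83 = 60.83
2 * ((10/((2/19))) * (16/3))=3040/3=1013.33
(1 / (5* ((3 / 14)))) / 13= 14 / 195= 0.07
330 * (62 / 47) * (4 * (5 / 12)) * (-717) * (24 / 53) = -586792800 / 2491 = -235565.15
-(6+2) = -8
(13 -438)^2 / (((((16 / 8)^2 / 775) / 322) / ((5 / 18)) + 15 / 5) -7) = -6628671875 / 146792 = -45156.90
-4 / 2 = -2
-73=-73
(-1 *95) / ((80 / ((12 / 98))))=-0.15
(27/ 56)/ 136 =0.00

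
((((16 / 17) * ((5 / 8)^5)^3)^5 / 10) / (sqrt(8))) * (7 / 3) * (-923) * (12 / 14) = -0.00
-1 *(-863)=863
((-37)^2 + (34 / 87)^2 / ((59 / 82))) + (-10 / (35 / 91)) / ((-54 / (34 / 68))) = 3669347993 / 2679426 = 1369.45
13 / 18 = 0.72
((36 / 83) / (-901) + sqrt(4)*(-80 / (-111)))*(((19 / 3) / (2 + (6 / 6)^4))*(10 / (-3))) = -2272643960 / 224124651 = -10.14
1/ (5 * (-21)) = -1/ 105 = -0.01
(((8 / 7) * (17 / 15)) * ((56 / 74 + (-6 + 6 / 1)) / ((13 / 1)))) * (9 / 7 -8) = -0.51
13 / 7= 1.86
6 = 6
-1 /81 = -0.01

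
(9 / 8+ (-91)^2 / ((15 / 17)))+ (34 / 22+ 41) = 12446021 / 1320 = 9428.80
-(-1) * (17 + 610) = 627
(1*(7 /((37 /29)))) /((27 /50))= 10150 /999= 10.16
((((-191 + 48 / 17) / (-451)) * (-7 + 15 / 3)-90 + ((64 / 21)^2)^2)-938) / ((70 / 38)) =-26703542485918 / 52188003945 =-511.68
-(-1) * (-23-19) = -42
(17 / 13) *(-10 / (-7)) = 170 / 91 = 1.87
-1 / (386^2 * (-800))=1 / 119196800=0.00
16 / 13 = 1.23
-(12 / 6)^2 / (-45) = 4 / 45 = 0.09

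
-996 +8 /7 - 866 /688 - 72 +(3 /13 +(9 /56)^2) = -1067.86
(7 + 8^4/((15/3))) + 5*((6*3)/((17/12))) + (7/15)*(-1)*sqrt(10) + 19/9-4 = 679198/765-7*sqrt(10)/15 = 886.36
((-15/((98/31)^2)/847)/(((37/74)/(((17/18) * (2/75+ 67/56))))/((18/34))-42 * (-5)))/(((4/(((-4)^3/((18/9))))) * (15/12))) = 1795148/33369374115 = 0.00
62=62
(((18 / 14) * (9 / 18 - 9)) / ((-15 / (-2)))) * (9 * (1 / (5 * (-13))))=459 / 2275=0.20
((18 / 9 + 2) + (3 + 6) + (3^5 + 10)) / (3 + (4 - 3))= 133 / 2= 66.50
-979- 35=-1014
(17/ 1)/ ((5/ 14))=238/ 5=47.60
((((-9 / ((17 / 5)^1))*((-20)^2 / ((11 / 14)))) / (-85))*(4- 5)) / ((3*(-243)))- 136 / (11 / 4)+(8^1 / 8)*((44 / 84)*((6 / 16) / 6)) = -1424692189 / 28839888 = -49.40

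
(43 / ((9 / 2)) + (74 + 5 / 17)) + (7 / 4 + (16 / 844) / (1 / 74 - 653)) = 59347064305 / 693309708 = 85.60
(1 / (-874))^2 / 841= 1 / 642419716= 0.00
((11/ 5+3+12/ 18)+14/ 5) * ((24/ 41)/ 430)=104/ 8815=0.01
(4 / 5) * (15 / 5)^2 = 36 / 5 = 7.20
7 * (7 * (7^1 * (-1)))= -343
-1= -1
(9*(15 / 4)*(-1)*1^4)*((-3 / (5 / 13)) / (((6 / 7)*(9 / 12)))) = 819 / 2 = 409.50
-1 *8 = -8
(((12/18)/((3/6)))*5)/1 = 6.67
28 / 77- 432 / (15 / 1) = -1564 / 55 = -28.44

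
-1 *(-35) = 35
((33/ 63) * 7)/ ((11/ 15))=5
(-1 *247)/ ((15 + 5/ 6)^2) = -468/ 475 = -0.99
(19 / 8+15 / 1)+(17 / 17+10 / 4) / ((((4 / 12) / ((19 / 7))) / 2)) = 595 / 8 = 74.38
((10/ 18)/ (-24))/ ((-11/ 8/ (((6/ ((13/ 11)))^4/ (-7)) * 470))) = -150136800/ 199927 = -750.96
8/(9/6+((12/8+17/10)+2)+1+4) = 80/117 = 0.68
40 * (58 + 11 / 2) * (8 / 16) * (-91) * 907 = -104821990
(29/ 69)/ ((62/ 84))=406/ 713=0.57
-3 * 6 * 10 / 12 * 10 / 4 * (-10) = 375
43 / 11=3.91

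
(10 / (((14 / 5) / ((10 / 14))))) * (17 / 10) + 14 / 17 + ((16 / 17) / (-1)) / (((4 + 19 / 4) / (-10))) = 10389 / 1666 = 6.24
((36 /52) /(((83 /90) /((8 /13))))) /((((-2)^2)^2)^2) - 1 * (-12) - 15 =-672891 /224432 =-3.00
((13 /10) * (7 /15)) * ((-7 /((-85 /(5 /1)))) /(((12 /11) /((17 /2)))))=7007 /3600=1.95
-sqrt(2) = -1.41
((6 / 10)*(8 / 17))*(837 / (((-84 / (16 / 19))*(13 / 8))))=-1.46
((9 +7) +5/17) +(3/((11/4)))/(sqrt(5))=12 * sqrt(5)/55 +277/17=16.78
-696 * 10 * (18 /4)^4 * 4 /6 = -1902690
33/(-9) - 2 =-17/3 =-5.67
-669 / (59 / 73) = -48837 / 59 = -827.75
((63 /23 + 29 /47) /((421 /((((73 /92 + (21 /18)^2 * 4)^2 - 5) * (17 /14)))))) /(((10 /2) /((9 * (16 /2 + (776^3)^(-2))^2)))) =37.82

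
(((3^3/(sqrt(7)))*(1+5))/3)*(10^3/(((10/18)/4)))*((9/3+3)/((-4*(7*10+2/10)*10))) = -10800*sqrt(7)/91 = -314.00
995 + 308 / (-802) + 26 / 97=38698003 / 38897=994.88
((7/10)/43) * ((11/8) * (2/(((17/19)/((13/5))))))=19019/146200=0.13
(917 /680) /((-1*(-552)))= 917 /375360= 0.00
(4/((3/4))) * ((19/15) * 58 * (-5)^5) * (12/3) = -44080000/9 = -4897777.78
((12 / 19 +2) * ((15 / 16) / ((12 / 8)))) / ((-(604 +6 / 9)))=-0.00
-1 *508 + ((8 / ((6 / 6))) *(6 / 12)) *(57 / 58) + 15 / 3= -14473 / 29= -499.07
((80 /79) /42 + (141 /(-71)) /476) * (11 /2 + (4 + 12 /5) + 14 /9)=27628619 /102981240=0.27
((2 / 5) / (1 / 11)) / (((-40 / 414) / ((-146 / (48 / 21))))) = 1163547 / 400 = 2908.87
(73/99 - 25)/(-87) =0.28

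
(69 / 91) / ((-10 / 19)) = -1311 / 910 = -1.44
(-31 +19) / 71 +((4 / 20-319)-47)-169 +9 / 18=-379473 / 710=-534.47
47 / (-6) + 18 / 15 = -6.63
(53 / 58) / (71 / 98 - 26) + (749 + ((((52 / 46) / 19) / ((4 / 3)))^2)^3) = 23980236097619180072704233 / 32017882042004990214208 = 748.96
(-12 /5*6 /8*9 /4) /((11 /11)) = -81 /20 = -4.05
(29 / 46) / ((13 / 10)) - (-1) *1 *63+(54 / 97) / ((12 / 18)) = 64.32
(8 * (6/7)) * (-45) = -2160/7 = -308.57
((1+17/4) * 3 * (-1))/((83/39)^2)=-95823/27556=-3.48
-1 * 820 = -820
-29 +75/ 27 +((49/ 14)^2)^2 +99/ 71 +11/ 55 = 6412219/ 51120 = 125.43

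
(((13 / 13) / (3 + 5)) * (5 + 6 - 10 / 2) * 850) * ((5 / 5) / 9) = 425 / 6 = 70.83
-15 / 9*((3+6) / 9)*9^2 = -135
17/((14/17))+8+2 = 429/14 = 30.64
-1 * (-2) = 2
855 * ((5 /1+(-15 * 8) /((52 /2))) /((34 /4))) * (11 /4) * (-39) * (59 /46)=-5321.88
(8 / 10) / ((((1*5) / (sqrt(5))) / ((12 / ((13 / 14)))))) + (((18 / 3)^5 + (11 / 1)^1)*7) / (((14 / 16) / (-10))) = -622960 + 672*sqrt(5) / 325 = -622955.38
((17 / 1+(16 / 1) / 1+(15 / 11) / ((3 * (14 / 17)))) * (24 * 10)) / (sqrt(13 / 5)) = 620040 * sqrt(65) / 1001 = 4993.93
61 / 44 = 1.39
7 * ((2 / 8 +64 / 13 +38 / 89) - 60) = -1762341 / 4628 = -380.80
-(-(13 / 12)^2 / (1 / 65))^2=-120670225 / 20736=-5819.36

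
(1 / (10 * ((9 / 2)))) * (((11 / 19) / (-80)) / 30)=-11 / 2052000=-0.00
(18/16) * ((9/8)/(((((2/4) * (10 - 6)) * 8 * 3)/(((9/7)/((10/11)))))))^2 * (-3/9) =-264627/642252800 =-0.00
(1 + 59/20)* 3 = 237/20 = 11.85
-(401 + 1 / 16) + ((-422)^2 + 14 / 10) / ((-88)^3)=-1367454747 / 3407360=-401.32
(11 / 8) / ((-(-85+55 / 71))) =0.02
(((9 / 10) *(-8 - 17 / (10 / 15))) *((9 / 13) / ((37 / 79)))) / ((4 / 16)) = -428733 / 2405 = -178.27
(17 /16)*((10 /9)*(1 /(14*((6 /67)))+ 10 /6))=1955 /672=2.91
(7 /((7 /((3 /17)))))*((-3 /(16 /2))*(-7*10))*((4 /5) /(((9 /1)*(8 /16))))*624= 8736 /17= 513.88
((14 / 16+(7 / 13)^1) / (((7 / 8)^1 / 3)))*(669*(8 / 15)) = 112392 / 65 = 1729.11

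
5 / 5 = 1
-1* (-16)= 16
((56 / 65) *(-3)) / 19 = -168 / 1235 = -0.14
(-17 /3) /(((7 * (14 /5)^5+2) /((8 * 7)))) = -1487500 /5656527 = -0.26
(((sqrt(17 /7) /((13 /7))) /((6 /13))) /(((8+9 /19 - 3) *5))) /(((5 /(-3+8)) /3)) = 19 *sqrt(119) /1040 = 0.20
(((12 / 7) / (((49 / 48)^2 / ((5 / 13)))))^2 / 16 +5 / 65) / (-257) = -0.00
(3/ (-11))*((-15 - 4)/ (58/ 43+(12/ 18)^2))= 22059/ 7634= 2.89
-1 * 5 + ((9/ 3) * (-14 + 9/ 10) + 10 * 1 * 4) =-43/ 10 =-4.30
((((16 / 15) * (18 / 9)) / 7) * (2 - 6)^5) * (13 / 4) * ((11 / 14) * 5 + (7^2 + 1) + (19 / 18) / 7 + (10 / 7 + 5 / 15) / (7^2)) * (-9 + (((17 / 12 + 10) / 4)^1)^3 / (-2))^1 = 9907324069318 / 8751645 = 1132052.78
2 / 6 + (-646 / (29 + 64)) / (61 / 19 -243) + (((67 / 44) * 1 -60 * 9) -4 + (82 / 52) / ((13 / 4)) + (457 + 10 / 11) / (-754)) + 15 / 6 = -241744233443 / 447892588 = -539.74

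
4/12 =1/3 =0.33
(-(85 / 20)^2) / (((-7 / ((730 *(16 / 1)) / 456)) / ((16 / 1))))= 1057.49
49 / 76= 0.64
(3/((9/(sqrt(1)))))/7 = 1/21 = 0.05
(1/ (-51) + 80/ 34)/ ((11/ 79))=553/ 33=16.76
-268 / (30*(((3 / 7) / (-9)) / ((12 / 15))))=3752 / 25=150.08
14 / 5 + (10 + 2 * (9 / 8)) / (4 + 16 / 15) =7931 / 1520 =5.22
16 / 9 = 1.78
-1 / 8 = -0.12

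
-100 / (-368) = 25 / 92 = 0.27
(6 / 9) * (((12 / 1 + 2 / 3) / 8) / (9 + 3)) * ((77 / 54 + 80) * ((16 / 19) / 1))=4397 / 729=6.03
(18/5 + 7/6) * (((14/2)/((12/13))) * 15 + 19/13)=21967/40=549.18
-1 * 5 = -5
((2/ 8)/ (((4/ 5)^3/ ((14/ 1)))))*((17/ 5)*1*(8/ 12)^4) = 2975/ 648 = 4.59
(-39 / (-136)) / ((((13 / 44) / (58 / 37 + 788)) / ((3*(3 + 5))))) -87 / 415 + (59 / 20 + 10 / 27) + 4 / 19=9853490026913 / 535643820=18395.60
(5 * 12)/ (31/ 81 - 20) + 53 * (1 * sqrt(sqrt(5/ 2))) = -4860/ 1589 + 53 * 2^(3/ 4) * 5^(1/ 4)/ 2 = 63.59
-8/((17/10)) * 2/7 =-1.34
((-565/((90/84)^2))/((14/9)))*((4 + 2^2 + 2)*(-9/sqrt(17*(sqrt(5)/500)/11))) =342525.86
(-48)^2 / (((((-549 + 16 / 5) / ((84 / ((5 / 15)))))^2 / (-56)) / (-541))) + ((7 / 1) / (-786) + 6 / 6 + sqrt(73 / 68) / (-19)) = 87102662823098939 / 5853688626 - sqrt(1241) / 646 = 14879961.69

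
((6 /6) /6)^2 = 1 /36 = 0.03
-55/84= -0.65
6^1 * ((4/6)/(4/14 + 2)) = 7/4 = 1.75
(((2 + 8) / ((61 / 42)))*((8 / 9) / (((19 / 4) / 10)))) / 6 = 22400 / 10431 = 2.15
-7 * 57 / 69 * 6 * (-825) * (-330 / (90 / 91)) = -219669450 / 23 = -9550845.65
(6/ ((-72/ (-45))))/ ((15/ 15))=15/ 4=3.75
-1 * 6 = -6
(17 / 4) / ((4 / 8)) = 17 / 2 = 8.50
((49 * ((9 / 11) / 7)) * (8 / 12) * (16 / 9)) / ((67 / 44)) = 896 / 201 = 4.46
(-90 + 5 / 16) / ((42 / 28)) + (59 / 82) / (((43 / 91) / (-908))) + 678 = -32342993 / 42312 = -764.39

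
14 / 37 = 0.38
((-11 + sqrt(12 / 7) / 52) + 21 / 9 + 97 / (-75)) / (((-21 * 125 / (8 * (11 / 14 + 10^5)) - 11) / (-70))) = -19521753384 / 308094295 + 28000220 * sqrt(21) / 801045167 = -63.20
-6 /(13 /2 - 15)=12 /17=0.71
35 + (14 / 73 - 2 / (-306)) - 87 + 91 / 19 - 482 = -112262210 / 212211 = -529.01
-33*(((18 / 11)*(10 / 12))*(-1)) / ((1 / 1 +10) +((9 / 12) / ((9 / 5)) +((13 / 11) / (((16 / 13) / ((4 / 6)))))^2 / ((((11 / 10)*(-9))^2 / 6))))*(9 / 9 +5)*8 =61478144640 / 325656379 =188.78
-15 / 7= -2.14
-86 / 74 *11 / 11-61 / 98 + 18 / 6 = 4407 / 3626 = 1.22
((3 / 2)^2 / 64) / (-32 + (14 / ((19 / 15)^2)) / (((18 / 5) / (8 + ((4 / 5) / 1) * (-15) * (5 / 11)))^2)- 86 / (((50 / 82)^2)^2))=-1382094140625 / 25543836133256704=-0.00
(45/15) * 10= 30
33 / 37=0.89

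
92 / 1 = 92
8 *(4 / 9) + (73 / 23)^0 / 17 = 553 / 153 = 3.61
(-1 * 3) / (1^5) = -3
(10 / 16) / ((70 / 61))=61 / 112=0.54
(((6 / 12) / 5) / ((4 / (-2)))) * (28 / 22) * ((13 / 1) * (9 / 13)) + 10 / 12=43 / 165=0.26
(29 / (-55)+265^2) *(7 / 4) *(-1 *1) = -13518211 / 110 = -122892.83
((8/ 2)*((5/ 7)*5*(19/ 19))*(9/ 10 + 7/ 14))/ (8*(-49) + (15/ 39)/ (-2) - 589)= -520/ 25511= -0.02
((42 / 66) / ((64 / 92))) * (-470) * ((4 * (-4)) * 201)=15209670 / 11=1382697.27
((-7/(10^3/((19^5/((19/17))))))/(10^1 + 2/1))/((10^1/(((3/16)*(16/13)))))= -15508199/520000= -29.82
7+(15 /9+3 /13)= 347 /39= 8.90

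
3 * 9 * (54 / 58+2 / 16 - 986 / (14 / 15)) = -46275975 / 1624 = -28495.06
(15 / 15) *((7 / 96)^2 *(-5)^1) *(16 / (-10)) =49 / 1152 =0.04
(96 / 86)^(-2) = 1849 / 2304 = 0.80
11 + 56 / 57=11.98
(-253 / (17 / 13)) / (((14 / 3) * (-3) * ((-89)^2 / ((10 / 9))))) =16445 / 8483391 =0.00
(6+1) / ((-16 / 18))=-63 / 8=-7.88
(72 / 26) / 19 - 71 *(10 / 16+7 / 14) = -157545 / 1976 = -79.73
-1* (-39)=39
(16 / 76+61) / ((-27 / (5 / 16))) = -5815 / 8208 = -0.71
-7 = -7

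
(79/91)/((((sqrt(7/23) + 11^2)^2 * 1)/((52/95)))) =61187475/1885127597696 - 219857 * sqrt(161)/9425637988480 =0.00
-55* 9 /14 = -495 /14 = -35.36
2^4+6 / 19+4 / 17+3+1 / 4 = 25583 / 1292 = 19.80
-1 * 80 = -80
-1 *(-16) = 16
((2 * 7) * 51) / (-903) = -34 / 43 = -0.79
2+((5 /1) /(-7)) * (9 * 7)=-43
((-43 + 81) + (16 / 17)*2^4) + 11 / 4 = 3795 / 68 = 55.81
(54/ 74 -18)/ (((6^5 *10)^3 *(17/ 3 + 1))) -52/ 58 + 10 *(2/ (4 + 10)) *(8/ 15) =-352232405729294413/ 2615969940111360000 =-0.13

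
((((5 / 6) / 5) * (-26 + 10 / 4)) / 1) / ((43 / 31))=-1457 / 516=-2.82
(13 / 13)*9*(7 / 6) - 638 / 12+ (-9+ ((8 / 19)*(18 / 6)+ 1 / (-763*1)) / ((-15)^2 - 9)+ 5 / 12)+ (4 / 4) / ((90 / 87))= -787182617 / 15656760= -50.28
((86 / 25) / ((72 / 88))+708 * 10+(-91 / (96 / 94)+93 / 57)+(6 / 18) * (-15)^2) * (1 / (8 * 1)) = 483706459 / 547200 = 883.97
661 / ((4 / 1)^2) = 41.31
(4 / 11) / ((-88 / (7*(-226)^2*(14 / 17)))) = -2502724 / 2057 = -1216.69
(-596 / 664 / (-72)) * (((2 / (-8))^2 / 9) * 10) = 745 / 860544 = 0.00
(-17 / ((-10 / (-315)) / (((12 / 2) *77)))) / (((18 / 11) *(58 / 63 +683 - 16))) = -19049877 / 84158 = -226.36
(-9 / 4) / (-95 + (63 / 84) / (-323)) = 2907 / 122743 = 0.02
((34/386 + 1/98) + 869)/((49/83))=1364364375/926786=1472.15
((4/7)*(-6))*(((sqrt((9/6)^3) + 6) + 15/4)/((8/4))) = -117/7- 9*sqrt(6)/7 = -19.86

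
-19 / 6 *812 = -7714 / 3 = -2571.33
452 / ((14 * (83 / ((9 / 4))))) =1017 / 1162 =0.88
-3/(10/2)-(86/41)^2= -5.00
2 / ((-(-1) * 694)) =1 / 347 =0.00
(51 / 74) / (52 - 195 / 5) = 51 / 962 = 0.05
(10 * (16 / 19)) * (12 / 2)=50.53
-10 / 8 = -5 / 4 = -1.25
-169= -169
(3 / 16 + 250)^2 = 16024009 / 256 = 62593.79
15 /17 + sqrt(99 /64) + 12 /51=19 /17 + 3 *sqrt(11) /8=2.36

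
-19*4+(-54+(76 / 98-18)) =-7214 / 49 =-147.22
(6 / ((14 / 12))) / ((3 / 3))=36 / 7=5.14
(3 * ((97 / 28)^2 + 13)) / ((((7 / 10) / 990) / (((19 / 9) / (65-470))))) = -552.94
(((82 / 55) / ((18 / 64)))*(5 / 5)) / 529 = 2624 / 261855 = 0.01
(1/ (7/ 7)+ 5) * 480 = 2880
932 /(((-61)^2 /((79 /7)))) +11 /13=1243681 /338611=3.67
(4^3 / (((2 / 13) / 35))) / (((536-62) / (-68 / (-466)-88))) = -149021600 / 55221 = -2698.64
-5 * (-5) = 25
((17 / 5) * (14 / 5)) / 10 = 119 / 125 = 0.95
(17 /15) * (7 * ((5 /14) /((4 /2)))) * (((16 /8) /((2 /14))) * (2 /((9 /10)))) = 1190 /27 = 44.07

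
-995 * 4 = -3980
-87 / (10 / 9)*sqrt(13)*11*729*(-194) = 439192971.73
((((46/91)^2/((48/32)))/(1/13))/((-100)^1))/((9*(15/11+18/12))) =-23276/27088425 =-0.00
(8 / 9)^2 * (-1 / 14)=-32 / 567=-0.06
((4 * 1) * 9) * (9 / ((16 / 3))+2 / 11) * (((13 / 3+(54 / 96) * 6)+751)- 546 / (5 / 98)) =-669111.41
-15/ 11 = -1.36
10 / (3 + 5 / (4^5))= 10240 / 3077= 3.33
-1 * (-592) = 592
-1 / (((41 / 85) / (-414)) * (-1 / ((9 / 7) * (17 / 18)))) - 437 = -424534 / 287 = -1479.21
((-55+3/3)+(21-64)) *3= -291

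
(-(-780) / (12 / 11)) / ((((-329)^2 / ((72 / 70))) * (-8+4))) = -1287 / 757687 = -0.00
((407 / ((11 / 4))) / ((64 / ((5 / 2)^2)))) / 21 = 925 / 1344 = 0.69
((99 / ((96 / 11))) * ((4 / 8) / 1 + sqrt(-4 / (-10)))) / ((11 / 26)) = 429 / 32 + 429 * sqrt(10) / 80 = 30.36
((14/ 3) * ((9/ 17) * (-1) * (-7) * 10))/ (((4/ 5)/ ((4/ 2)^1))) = 7350/ 17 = 432.35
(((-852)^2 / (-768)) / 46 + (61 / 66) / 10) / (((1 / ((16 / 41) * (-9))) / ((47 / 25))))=350254011 / 2593250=135.06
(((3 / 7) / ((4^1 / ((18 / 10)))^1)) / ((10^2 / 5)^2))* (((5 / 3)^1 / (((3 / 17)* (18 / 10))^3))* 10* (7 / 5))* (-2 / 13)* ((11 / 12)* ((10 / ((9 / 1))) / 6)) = -1351075 / 147386304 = -0.01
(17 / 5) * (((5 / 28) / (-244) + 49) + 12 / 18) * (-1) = -17305201 / 102480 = -168.86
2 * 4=8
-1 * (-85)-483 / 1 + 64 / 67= -26602 / 67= -397.04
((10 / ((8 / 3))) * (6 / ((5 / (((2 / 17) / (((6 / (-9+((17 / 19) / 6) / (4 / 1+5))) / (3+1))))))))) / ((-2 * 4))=9217 / 23256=0.40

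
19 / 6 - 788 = -4709 / 6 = -784.83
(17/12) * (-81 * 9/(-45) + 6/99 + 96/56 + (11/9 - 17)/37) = 38246617/1538460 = 24.86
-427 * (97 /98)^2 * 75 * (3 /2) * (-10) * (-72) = -11622467250 /343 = -33884744.17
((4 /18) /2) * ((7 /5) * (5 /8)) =7 /72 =0.10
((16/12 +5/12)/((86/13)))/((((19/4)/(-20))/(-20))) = 18200/817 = 22.28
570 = 570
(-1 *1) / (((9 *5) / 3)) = -1 / 15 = -0.07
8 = 8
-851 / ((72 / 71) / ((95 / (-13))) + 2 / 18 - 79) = 51659955 / 4797374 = 10.77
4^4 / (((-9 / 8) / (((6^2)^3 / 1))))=-10616832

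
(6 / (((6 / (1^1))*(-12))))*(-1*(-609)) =-203 / 4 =-50.75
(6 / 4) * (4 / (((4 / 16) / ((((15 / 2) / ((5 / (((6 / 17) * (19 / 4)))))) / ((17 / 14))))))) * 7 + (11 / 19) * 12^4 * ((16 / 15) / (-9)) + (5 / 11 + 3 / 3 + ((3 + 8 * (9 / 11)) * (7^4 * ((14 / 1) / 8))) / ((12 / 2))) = 13556769419 / 2416040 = 5611.15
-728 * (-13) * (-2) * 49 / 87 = -927472 / 87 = -10660.60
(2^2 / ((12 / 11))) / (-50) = -11 / 150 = -0.07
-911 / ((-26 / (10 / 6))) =4555 / 78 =58.40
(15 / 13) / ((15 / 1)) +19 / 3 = 250 / 39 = 6.41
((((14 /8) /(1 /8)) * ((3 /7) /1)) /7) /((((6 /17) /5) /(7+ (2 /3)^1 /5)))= 1819 /21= 86.62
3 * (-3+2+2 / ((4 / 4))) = 3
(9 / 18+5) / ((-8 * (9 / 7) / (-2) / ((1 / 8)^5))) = 77 / 2359296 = 0.00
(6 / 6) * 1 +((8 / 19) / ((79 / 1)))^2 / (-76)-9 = -342456168 / 42807019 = -8.00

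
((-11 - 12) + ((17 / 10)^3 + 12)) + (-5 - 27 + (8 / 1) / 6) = -110261 / 3000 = -36.75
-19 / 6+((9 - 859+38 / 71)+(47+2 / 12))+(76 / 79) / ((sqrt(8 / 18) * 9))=-13550858 / 16827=-805.30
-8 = -8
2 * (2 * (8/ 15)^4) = 16384/ 50625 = 0.32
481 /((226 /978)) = 235209 /113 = 2081.50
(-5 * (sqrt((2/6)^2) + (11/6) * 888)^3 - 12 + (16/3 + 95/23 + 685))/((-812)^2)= -13405762800565/409452624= -32740.69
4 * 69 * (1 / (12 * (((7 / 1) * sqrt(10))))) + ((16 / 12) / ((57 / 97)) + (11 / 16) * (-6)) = -0.82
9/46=0.20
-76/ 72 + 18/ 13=77/ 234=0.33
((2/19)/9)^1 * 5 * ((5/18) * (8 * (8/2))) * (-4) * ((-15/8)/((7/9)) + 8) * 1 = -11.62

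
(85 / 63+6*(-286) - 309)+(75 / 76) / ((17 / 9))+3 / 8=-329288063 / 162792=-2022.75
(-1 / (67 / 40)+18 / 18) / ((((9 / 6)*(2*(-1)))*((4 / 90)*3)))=-135 / 134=-1.01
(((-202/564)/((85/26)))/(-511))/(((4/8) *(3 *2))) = 0.00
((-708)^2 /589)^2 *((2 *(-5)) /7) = -2512655976960 /2428447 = -1034676.06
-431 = -431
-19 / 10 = -1.90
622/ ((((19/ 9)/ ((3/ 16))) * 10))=8397/ 1520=5.52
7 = 7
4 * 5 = 20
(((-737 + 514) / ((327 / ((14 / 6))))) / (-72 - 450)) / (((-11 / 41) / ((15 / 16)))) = -0.01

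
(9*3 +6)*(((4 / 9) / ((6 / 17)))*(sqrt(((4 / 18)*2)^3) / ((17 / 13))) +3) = 26345 / 243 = 108.42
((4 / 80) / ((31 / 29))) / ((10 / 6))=87 / 3100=0.03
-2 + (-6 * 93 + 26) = -534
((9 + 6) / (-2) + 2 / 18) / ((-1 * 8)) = 133 / 144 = 0.92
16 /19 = 0.84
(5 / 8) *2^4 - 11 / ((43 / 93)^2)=-76649 / 1849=-41.45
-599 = -599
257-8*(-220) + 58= 2075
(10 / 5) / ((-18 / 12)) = -4 / 3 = -1.33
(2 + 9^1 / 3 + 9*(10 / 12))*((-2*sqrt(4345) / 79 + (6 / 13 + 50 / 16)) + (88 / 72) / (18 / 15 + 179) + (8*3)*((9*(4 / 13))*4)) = 3347.13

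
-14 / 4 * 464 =-1624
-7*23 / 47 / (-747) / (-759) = -7 / 1158597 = -0.00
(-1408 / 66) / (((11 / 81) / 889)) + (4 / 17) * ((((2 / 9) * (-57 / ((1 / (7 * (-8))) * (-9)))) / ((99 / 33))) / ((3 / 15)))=-2115804544 / 15147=-139684.73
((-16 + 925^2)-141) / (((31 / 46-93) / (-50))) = 463286.18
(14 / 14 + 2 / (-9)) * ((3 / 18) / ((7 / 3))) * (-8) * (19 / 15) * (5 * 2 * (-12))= 608 / 9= 67.56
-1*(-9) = 9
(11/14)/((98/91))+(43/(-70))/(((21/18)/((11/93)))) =20273/30380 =0.67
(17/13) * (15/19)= 255/247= 1.03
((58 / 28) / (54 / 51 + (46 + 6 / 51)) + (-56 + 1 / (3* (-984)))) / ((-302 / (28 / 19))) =463669757 / 1698092244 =0.27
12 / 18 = 0.67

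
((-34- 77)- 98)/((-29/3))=627/29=21.62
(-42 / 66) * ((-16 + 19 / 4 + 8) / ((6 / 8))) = 91 / 33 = 2.76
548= 548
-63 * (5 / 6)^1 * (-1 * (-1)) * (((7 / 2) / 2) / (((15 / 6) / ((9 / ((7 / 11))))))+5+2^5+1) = -10059 / 4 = -2514.75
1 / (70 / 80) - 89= -615 / 7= -87.86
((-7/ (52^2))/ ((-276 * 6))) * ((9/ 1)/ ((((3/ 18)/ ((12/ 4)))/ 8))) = 63/ 31096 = 0.00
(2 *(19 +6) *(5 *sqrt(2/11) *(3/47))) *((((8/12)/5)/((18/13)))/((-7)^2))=650 *sqrt(22)/227997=0.01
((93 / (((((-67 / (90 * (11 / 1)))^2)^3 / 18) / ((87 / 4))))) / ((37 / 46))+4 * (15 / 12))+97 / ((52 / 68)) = 20498735262506883961393642 / 43510481823289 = 471121771203.53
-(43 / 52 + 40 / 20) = -147 / 52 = -2.83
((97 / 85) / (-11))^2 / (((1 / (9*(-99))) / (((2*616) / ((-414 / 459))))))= 128037672 / 9775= 13098.48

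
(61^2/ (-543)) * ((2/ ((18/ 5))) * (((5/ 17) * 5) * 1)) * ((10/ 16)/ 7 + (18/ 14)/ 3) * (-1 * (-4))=-13488625/ 1163106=-11.60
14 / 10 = 7 / 5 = 1.40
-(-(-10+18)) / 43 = 8 / 43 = 0.19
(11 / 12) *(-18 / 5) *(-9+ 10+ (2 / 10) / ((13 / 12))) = -2541 / 650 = -3.91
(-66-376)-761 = -1203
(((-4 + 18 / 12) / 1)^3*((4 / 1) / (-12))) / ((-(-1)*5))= 25 / 24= 1.04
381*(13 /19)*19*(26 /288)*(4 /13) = 1651 /12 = 137.58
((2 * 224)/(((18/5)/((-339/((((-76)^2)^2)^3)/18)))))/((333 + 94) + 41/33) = -43505/295181586715049339406778368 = -0.00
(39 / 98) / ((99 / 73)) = 949 / 3234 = 0.29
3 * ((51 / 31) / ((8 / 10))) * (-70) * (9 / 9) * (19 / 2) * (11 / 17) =-329175 / 124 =-2654.64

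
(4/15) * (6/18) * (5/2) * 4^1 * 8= 64/9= 7.11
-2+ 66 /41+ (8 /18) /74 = -5246 /13653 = -0.38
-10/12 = -5/6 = -0.83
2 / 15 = 0.13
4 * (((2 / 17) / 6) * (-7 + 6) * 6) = -8 / 17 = -0.47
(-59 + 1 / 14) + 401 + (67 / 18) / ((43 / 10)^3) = 3427300207 / 10017882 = 342.12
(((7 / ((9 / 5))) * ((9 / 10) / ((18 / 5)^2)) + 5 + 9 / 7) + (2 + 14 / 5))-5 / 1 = 144149 / 22680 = 6.36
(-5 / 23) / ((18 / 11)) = -0.13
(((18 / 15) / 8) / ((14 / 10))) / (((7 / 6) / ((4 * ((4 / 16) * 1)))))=9 / 98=0.09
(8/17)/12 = 2/51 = 0.04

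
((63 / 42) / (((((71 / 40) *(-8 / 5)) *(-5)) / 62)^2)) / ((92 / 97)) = 6991275 / 231886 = 30.15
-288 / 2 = -144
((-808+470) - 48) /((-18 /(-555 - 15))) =-36670 /3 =-12223.33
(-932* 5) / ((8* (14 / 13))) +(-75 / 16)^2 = -929905 / 1792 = -518.92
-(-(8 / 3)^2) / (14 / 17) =544 / 63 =8.63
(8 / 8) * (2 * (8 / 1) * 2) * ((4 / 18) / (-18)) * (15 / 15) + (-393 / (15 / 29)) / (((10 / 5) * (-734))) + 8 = 4829159 / 594540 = 8.12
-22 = -22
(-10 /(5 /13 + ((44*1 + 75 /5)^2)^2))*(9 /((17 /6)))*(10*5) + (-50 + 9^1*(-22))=-110688115628 /446322811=-248.00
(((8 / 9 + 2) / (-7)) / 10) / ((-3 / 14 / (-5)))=-26 / 27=-0.96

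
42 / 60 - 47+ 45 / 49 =-22237 / 490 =-45.38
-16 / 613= -0.03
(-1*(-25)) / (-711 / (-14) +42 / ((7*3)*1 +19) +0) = 3500 / 7257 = 0.48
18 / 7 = 2.57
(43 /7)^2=37.73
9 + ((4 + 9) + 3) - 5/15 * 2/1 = 73/3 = 24.33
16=16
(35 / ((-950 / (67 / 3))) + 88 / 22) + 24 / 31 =3.95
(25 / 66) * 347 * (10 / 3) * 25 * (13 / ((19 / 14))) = 197356250 / 1881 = 104920.92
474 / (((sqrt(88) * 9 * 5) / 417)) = 10981 * sqrt(22) / 110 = 468.23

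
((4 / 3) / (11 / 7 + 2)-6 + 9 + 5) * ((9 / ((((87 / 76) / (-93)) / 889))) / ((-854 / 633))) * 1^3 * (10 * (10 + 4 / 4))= 3925150385904 / 8845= 443770535.43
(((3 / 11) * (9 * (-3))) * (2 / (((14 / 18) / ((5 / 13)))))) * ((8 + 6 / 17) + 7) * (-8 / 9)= 1691280 / 17017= 99.39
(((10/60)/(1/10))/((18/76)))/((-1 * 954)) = -95/12879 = -0.01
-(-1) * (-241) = -241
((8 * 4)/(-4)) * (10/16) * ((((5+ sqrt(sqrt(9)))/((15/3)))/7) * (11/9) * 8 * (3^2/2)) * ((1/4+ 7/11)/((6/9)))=-585/14-117 * sqrt(3)/14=-56.26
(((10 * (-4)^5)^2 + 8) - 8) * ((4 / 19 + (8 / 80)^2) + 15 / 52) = 13182697472 / 247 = 53371244.83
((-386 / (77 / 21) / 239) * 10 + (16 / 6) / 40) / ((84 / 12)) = -171071 / 276045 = -0.62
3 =3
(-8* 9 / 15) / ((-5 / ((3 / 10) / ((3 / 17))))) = 204 / 125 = 1.63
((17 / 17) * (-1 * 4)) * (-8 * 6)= 192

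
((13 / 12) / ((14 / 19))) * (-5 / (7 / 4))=-1235 / 294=-4.20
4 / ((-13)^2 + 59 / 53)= 53 / 2254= 0.02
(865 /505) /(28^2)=173 /79184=0.00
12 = 12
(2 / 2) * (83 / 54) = 83 / 54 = 1.54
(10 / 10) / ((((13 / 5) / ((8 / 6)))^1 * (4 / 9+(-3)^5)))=-60 / 28379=-0.00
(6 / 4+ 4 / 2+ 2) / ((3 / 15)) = 55 / 2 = 27.50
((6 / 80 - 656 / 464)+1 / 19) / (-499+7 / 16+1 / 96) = 30924 / 11987005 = 0.00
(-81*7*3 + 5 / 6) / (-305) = 10201 / 1830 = 5.57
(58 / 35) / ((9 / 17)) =986 / 315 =3.13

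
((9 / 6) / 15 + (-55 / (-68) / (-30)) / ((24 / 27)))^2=143641 / 29593600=0.00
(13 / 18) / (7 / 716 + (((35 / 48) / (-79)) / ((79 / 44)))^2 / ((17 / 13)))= 12326610034232 / 167207066579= 73.72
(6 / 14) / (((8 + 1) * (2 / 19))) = 19 / 42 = 0.45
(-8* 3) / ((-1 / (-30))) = -720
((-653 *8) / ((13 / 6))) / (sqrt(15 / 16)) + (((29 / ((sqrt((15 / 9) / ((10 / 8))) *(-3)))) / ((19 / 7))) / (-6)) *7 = -2486.55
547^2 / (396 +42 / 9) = 897627 / 1202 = 746.78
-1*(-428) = 428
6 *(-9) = -54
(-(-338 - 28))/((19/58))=1117.26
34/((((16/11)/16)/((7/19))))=2618/19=137.79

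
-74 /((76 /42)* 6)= -259 /38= -6.82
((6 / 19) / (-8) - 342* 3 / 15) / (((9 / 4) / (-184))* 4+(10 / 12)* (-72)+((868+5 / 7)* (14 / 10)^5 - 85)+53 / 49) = -36637361250 / 2424051512849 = -0.02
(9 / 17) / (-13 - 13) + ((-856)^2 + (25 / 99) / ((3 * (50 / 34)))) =96189190505 / 131274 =732736.04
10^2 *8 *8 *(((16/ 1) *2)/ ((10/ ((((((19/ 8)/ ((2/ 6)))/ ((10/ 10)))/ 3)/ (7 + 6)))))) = 48640/ 13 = 3741.54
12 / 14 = 6 / 7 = 0.86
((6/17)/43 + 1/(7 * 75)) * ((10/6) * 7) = 3881/32895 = 0.12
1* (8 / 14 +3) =25 / 7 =3.57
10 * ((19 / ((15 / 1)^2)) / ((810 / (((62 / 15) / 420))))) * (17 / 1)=10013 / 57408750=0.00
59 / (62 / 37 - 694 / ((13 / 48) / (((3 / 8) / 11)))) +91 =40941589 / 453338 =90.31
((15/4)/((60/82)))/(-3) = -41/24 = -1.71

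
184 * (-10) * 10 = -18400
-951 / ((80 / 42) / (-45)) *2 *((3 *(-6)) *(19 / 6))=-10245123 / 4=-2561280.75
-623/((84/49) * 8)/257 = -0.18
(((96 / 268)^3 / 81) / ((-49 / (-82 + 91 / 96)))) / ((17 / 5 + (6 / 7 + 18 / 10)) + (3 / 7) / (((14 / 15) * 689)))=857777440 / 5536022130459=0.00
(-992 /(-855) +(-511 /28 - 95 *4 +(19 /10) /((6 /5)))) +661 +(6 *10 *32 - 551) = 1397492 /855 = 1634.49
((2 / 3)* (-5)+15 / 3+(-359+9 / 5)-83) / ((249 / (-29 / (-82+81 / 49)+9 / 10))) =-163275827 / 73523475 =-2.22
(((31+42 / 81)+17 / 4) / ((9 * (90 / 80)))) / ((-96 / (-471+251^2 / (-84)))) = 396208595 / 8817984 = 44.93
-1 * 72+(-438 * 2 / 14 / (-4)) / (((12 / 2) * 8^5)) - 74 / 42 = -203030309 / 2752512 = -73.76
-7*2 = -14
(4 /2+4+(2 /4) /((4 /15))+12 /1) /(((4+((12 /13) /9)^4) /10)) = 49.69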